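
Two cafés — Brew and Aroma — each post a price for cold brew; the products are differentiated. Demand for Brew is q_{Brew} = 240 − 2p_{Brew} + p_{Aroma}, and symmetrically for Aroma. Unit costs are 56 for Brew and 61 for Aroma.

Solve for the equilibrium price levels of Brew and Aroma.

Brew's profit: π = (p_{Brew} − 56)(240 − 2p_{Brew} + p_{Aroma}).
∂π/∂p_{Brew} = 352 − 4p_{Brew} + p_{Aroma} = 0 ⇒ p_{Brew} = 88 + 0.25p_{Aroma}.
Similarly p_{Aroma} = 90.5 + 0.25p_{Brew}.
Solving the two reaction functions simultaneously: (1 − (0.25)(0.25))p_{Brew} = 88 + 0.25·90.5, so 0.9375p_{Brew} = 110.625 and p_{Brew} = 118.
Then p_{Aroma} = 90.5 + 0.25·118 = 120.

118, 120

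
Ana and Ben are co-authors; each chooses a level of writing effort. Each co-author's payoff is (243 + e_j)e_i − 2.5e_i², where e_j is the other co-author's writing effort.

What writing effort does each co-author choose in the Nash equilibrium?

Ana's payoff is (243 + e_B)e_A − 2.5e_A².
∂π/∂e_A = 243 + e_B − 5e_A = 0, so e_A = 48.6 + 0.2e_B.
The game is symmetric, so in equilibrium e_B = e_A: the reaction function gives 0.8e_A = 48.6, hence e_A = 60.75.

60.75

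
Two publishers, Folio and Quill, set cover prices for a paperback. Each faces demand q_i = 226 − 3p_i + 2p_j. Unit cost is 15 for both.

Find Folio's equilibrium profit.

8347.6875

Folio's profit: π = (p_{Folio} − 15)(226 − 3p_{Folio} + 2p_{Quill}).
∂π/∂p_{Folio} = 271 − 6p_{Folio} + 2p_{Quill} = 0 ⇒ p_{Folio} = 271/6 + (1/3)p_{Quill}.
The game is symmetric, so in equilibrium p_{Quill} = p_{Folio}: the reaction function gives (2/3)p_{Folio} = 271/6, hence p_{Folio} = 67.75.
q_{Folio} = 226 − 3·67.75 + 2·67.75 = 158.25.
Profit = (67.75 − 15)·158.25 = 8347.6875.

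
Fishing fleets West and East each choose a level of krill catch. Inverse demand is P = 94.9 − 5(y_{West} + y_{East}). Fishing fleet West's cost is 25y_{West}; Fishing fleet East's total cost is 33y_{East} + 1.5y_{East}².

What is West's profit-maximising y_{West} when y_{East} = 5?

Fishing fleet West's profit: π = y_{West}(94.9 − 5(y_{West} + y_{East})) − 25y_{West}.
∂π/∂y_{West} = 69.9 − 10y_{West} − 5y_{East} = 0, so y_{West} = 6.99 − 0.5y_{East}.
At y_{East} = 5: y_{West} = 6.99 − 0.5·5 = 4.49.

4.49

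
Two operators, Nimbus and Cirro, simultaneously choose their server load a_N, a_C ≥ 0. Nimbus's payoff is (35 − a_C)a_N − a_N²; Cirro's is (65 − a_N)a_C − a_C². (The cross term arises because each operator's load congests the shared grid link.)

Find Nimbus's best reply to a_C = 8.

Expanding Nimbus's payoff: 35a_N − a_Ca_N − a_N².
∂π/∂a_N = 35 − a_C − 2a_N = 0, so a_N = 17.5 − 0.5a_C.
At a_C = 8: a_N = 17.5 − 0.5·8 = 13.5.

13.5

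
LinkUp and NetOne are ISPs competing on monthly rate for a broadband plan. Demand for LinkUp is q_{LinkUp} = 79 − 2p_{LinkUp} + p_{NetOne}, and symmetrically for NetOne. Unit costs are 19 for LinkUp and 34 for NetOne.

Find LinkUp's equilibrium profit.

LinkUp's profit: π = (p_{LinkUp} − 19)(79 − 2p_{LinkUp} + p_{NetOne}).
∂π/∂p_{LinkUp} = 117 − 4p_{LinkUp} + p_{NetOne} = 0 ⇒ p_{LinkUp} = 29.25 + 0.25p_{NetOne}.
Similarly p_{NetOne} = 36.75 + 0.25p_{LinkUp}.
Solving the two reaction functions simultaneously: (1 − (0.25)(0.25))p_{LinkUp} = 29.25 + 0.25·36.75, so 0.9375p_{LinkUp} = 38.4375 and p_{LinkUp} = 41.
Then p_{NetOne} = 36.75 + 0.25·41 = 47.
q_{LinkUp} = 79 − 2·41 + 47 = 44.
Profit = (41 − 19)·44 = 968.

968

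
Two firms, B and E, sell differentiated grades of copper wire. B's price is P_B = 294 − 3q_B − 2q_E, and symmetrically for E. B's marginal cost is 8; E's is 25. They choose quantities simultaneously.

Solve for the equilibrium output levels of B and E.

Firm B's profit: π = q_B(294 − 3q_B − 2q_E) − 8q_B.
∂π/∂q_B = 286 − 6q_B − 2q_E = 0 ⇒ q_B = 143/3 − (1/3)q_E.
Similarly q_E = 269/6 − (1/3)q_B.
Plugging q_E into B's best response: q_B = 143/3 − (1/3)(269/6 − (1/3)q_B) ⇒ (8/9)q_B = 589/18, so q_B = 36.8125.
Then q_E = 269/6 − (1/3)·36.8125 = 32.5625.

36.8125, 32.5625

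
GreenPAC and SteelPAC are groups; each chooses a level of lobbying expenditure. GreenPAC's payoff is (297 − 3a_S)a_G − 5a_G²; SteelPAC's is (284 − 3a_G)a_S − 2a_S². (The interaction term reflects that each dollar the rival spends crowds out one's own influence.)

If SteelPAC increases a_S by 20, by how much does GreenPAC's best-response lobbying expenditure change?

-6

Expanding GreenPAC's payoff: 297a_G − 3a_Sa_G − 5a_G².
∂π/∂a_G = 297 − 3a_S − 10a_G = 0, so a_G = 29.7 − 0.3a_S.
The reaction-function slope is −0.3, so a 20-unit rise in a_S moves a_G by −0.3 × 20 = −6. GreenPAC's best response falls — the actions are strategic substitutes.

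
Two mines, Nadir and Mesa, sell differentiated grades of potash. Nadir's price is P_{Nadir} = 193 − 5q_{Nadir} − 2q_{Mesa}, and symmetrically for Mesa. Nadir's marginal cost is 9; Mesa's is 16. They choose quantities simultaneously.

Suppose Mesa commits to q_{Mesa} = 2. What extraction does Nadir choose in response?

Mine Nadir's profit: π = q_{Nadir}(193 − 5q_{Nadir} − 2q_{Mesa}) − 9q_{Nadir}.
∂π/∂q_{Nadir} = 184 − 10q_{Nadir} − 2q_{Mesa} = 0 ⇒ q_{Nadir} = 18.4 − 0.2q_{Mesa}.
At q_{Mesa} = 2: q_{Nadir} = 18.4 − 0.2·2 = 18.

18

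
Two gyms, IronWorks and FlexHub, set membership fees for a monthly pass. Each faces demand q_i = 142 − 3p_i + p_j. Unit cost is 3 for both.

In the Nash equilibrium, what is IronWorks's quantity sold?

IronWorks's profit: π = (p_{IronWorks} − 3)(142 − 3p_{IronWorks} + p_{FlexHub}).
∂π/∂p_{IronWorks} = 151 − 6p_{IronWorks} + p_{FlexHub} = 0 ⇒ p_{IronWorks} = 151/6 + (1/6)p_{FlexHub}.
Setting p_{IronWorks} = p_{FlexHub} in the reaction function: p_{IronWorks} = 151/6 + (1/6)p_{IronWorks}, so p_{IronWorks} = (151/6) / (5/6) = 30.2.
q_{IronWorks} = 142 − 3·30.2 + 30.2 = 81.6.

81.6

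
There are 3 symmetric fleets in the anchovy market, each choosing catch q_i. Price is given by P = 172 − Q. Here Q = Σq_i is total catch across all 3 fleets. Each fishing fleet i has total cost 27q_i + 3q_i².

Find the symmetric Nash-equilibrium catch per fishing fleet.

14.5

A representative fishing fleet's profit is π_i = q_i(172 − Q) − 27q_i − 3q_i², with Q = q_i + Σ_{j≠i} q_j.
First-order condition: 145 − 8q_i − Σ_{j≠i} q_j = 0.
With identical fishing fleets, set every q_j = q: then 145 − 8q − 2q = 0, i.e. q = 145/10 = 14.5.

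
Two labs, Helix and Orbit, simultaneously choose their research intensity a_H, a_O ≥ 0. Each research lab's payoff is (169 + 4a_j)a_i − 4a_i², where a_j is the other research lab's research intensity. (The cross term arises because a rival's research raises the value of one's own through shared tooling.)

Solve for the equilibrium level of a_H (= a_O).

42.25

Helix's payoff is (169 + 4a_O)a_H − 4a_H².
∂π/∂a_H = 169 + 4a_O − 8a_H = 0, so a_H = 21.125 + 0.5a_O.
The game is symmetric, so in equilibrium a_O = a_H: the reaction function gives 0.5a_H = 21.125, hence a_H = 42.25.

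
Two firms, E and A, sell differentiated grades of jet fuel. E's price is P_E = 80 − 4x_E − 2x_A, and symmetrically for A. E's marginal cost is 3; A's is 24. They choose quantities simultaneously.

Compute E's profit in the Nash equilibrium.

Firm E's profit: π = x_E(80 − 4x_E − 2x_A) − 3x_E.
∂π/∂x_E = 77 − 8x_E − 2x_A = 0 ⇒ x_E = 9.625 − 0.25x_A.
Similarly x_A = 7 − 0.25x_E.
Substituting the second reaction function into the first: x_E = 9.625 − 0.25(7 − 0.25x_E), which gives 0.9375x_E = 7.875 ⇒ x_E = 8.4.
Then x_A = 7 − 0.25·8.4 = 4.9.
P_E = 80 − 4·8.4 − 2·4.9 = 36.6.
Profit = (36.6 − 3)·8.4 = 282.24.

282.24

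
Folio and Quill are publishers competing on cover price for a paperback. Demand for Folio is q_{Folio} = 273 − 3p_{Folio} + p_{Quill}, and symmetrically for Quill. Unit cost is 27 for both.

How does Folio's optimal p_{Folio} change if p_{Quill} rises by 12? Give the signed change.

2

Folio's profit: π = (p_{Folio} − 27)(273 − 3p_{Folio} + p_{Quill}).
∂π/∂p_{Folio} = 354 − 6p_{Folio} + p_{Quill} = 0 ⇒ p_{Folio} = 59 + (1/6)p_{Quill}.
The reaction-function slope is 1/6, so a 12-unit rise in p_{Quill} moves p_{Folio} by 1/6 × 12 = 2. Folio's best response rises — the actions are strategic complements.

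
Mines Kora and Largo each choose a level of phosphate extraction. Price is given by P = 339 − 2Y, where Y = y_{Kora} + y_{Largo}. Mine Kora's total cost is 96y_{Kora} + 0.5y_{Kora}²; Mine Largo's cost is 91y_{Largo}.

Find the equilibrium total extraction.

Mine Kora's profit: π = y_{Kora}(339 − 2(y_{Kora} + y_{Largo})) − 96y_{Kora} − 0.5y_{Kora}².
∂π/∂y_{Kora} = 243 − 5y_{Kora} − 2y_{Largo} = 0, so y_{Kora} = 48.6 − 0.4y_{Largo}.
For Largo: ∂π/∂y_{Largo} = 248 − 4y_{Largo} − 2y_{Kora} = 0 ⇒ y_{Largo} = 62 − 0.5y_{Kora}.
Substituting the second reaction function into the first: y_{Kora} = 48.6 − 0.4(62 − 0.5y_{Kora}), which gives 0.8y_{Kora} = 23.8 ⇒ y_{Kora} = 29.75.
Then y_{Largo} = 62 − 0.5·29.75 = 47.125.
Total extraction: 29.75 + 47.125 = 76.875.

76.875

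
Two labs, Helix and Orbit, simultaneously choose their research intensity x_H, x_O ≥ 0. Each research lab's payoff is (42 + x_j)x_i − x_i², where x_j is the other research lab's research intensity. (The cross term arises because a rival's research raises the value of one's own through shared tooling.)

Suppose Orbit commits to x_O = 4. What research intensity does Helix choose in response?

23

Helix's payoff is (42 + x_O)x_H − x_H².
∂π/∂x_H = 42 + x_O − 2x_H = 0, so x_H = 21 + 0.5x_O.
At x_O = 4: x_H = 21 + 0.5·4 = 23.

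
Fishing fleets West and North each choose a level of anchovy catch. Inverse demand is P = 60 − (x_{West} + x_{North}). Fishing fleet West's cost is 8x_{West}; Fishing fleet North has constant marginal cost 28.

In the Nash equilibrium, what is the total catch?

28

Fishing fleet West's profit: π = x_{West}(60 − (x_{West} + x_{North})) − 8x_{West}.
∂π/∂x_{West} = 52 − 2x_{West} − x_{North} = 0, so x_{West} = 26 − 0.5x_{North}.
By the same steps for North: x_{North} = 16 − 0.5x_{West}.
Substituting the second reaction function into the first: x_{West} = 26 − 0.5(16 − 0.5x_{West}), which gives 0.75x_{West} = 18 ⇒ x_{West} = 24.
Then x_{North} = 16 − 0.5·24 = 4.
Total catch: 24 + 4 = 28.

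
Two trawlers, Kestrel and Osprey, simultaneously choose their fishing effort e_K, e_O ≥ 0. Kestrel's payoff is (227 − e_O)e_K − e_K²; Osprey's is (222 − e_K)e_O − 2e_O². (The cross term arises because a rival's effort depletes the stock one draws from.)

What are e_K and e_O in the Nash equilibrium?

Expanding Kestrel's payoff: 227e_K − e_Oe_K − e_K².
∂π/∂e_K = 227 − e_O − 2e_K = 0, so e_K = 113.5 − 0.5e_O.
Likewise for Osprey: e_O = 55.5 − 0.25e_K.
Substituting the second reaction function into the first: e_K = 113.5 − 0.5(55.5 − 0.25e_K), which gives 0.875e_K = 85.75 ⇒ e_K = 98.
Then e_O = 55.5 − 0.25·98 = 31.

98, 31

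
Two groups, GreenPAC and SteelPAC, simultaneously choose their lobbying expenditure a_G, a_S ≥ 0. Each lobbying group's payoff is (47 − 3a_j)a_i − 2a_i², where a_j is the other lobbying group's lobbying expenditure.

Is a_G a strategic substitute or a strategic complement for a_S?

strategic substitutes

GreenPAC's payoff is (47 − 3a_S)a_G − 2a_G².
∂π/∂a_G = 47 − 3a_S − 4a_G = 0, so a_G = 11.75 − 0.75a_S.
The best-response slope da_G/da_S = −0.75 < 0: the reaction function is downward-sloping, so the choices are strategic substitutes.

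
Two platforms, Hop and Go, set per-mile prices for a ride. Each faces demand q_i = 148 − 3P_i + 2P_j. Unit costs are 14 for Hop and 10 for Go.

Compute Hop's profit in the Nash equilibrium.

3217.6875

Hop's profit: π = (P_{Hop} − 14)(148 − 3P_{Hop} + 2P_{Go}).
∂π/∂P_{Hop} = 190 − 6P_{Hop} + 2P_{Go} = 0 ⇒ P_{Hop} = 95/3 + (1/3)P_{Go}.
Similarly P_{Go} = 89/3 + (1/3)P_{Hop}.
Solving the two reaction functions simultaneously: (1 − (1/3)(1/3))P_{Hop} = 95/3 + (1/3)·(89/3), so (8/9)P_{Hop} = 374/9 and P_{Hop} = 46.75.
Then P_{Go} = 89/3 + (1/3)·46.75 = 45.25.
q_{Hop} = 148 − 3·46.75 + 2·45.25 = 98.25.
Profit = (46.75 − 14)·98.25 = 3217.6875.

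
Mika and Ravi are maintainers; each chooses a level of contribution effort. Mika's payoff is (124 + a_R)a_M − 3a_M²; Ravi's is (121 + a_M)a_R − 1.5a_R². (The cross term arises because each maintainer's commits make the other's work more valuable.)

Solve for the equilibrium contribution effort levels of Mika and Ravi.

Expanding Mika's payoff: 124a_M + a_Ra_M − 3a_M².
∂π/∂a_M = 124 + a_R − 6a_M = 0, so a_M = 62/3 + (1/6)a_R.
Likewise for Ravi: a_R = 121/3 + (1/3)a_M.
Plugging a_R into Mika's best response: a_M = 62/3 + (1/6)(121/3 + (1/3)a_M) ⇒ (17/18)a_M = 493/18, so a_M = 29.
Then a_R = 121/3 + (1/3)·29 = 50.

29, 50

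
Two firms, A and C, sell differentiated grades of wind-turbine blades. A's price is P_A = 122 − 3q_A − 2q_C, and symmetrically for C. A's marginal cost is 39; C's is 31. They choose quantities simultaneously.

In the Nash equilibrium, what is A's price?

68.625

Firm A's profit: π = q_A(122 − 3q_A − 2q_C) − 39q_A.
∂π/∂q_A = 83 − 6q_A − 2q_C = 0 ⇒ q_A = 83/6 − (1/3)q_C.
Similarly q_C = 91/6 − (1/3)q_A.
Substituting the second reaction function into the first: q_A = 83/6 − (1/3)(91/6 − (1/3)q_A), which gives (8/9)q_A = 79/9 ⇒ q_A = 9.875.
Then q_C = 91/6 − (1/3)·9.875 = 11.875.
P_A = 122 − 3·9.875 − 2·11.875 = 68.625.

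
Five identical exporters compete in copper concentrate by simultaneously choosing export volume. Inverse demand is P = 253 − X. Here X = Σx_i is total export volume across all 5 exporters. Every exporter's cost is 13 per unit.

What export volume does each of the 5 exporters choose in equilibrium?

A representative exporter's profit is π_i = x_i(253 − X) − 13x_i, with X = x_i + Σ_{j≠i} x_j.
First-order condition: 240 − 2x_i − Σ_{j≠i} x_j = 0.
With identical exporters, set every x_j = x: then 240 − 2x − 4x = 0, i.e. x = 240/6 = 40.

40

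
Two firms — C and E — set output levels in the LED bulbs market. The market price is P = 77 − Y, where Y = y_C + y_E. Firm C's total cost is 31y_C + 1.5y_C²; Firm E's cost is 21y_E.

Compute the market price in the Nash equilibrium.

47

Firm C's profit: π = y_C(77 − (y_C + y_E)) − 31y_C − 1.5y_C².
∂π/∂y_C = 46 − 5y_C − y_E = 0, so y_C = 9.2 − 0.2y_E.
For E: ∂π/∂y_E = 56 − 2y_E − y_C = 0 ⇒ y_E = 28 − 0.5y_C.
Plugging y_E into C's best response: y_C = 9.2 − 0.2(28 − 0.5y_C) ⇒ 0.9y_C = 3.6, so y_C = 4.
Then y_E = 28 − 0.5·4 = 26.
Equilibrium price: P = 77 − 30 = 47.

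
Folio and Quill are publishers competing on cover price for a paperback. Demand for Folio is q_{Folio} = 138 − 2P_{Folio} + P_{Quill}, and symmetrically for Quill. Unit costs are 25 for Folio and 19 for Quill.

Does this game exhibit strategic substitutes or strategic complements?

strategic complements

Folio's profit: π = (P_{Folio} − 25)(138 − 2P_{Folio} + P_{Quill}).
∂π/∂P_{Folio} = 188 − 4P_{Folio} + P_{Quill} = 0 ⇒ P_{Folio} = 47 + 0.25P_{Quill}.
The best-response slope dP_{Folio}/dP_{Quill} = 0.25 > 0: the reaction function is upward-sloping, so the choices are strategic complements.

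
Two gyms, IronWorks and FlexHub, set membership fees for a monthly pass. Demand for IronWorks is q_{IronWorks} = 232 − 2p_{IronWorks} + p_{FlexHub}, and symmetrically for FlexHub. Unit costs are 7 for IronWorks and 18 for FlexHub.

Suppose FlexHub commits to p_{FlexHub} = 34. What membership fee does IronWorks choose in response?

IronWorks's profit: π = (p_{IronWorks} − 7)(232 − 2p_{IronWorks} + p_{FlexHub}).
∂π/∂p_{IronWorks} = 246 − 4p_{IronWorks} + p_{FlexHub} = 0 ⇒ p_{IronWorks} = 61.5 + 0.25p_{FlexHub}.
At p_{FlexHub} = 34: p_{IronWorks} = 61.5 + 0.25·34 = 70.

70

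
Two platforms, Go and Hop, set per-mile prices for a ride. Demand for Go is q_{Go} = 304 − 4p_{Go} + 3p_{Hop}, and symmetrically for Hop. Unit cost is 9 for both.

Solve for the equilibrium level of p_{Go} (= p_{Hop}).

Go's profit: π = (p_{Go} − 9)(304 − 4p_{Go} + 3p_{Hop}).
∂π/∂p_{Go} = 340 − 8p_{Go} + 3p_{Hop} = 0 ⇒ p_{Go} = 42.5 + 0.375p_{Hop}.
Setting p_{Go} = p_{Hop} in the reaction function: p_{Go} = 42.5 + 0.375p_{Go}, so p_{Go} = 42.5 / 0.625 = 68.

68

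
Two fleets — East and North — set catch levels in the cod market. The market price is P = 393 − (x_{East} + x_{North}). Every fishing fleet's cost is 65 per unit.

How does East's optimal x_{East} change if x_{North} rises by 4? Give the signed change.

-2

Fishing fleet East's profit: π = x_{East}(393 − (x_{East} + x_{North})) − 65x_{East}.
∂π/∂x_{East} = 328 − 2x_{East} − x_{North} = 0, so x_{East} = 164 − 0.5x_{North}.
The reaction-function slope is −0.5, so a 4-unit rise in x_{North} moves x_{East} by −0.5 × 4 = −2. East's best response falls — the actions are strategic substitutes.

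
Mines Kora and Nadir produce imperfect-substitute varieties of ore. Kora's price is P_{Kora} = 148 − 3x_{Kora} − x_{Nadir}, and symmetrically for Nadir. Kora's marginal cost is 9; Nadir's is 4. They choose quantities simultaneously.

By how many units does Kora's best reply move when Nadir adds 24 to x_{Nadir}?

Mine Kora's profit: π = x_{Kora}(148 − 3x_{Kora} − x_{Nadir}) − 9x_{Kora}.
∂π/∂x_{Kora} = 139 − 6x_{Kora} − x_{Nadir} = 0 ⇒ x_{Kora} = 139/6 − (1/6)x_{Nadir}.
The reaction-function slope is −1/6, so a 24-unit rise in x_{Nadir} moves x_{Kora} by −1/6 × 24 = −4. Kora's best response falls — the actions are strategic substitutes.

-4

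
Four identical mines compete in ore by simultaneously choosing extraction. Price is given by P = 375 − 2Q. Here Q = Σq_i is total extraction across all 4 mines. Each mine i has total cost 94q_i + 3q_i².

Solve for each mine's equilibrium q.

17.5625

A representative mine's profit is π_i = q_i(375 − 2Q) − 94q_i − 3q_i², with Q = q_i + Σ_{j≠i} q_j.
First-order condition: 281 − 10q_i − 2Σ_{j≠i} q_j = 0.
Imposing symmetry (q_j = q for all j) turns Σ_{j≠i} q_j into 3q, so 281 = 16q and q = 17.5625.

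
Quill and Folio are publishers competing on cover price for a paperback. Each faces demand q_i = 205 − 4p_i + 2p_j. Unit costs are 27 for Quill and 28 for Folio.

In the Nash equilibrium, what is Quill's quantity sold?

101.2

Quill's profit: π = (p_{Quill} − 27)(205 − 4p_{Quill} + 2p_{Folio}).
∂π/∂p_{Quill} = 313 − 8p_{Quill} + 2p_{Folio} = 0 ⇒ p_{Quill} = 39.125 + 0.25p_{Folio}.
Similarly p_{Folio} = 39.625 + 0.25p_{Quill}.
Plugging p_{Folio} into Quill's best response: p_{Quill} = 39.125 + 0.25(39.625 + 0.25p_{Quill}) ⇒ 0.9375p_{Quill} = 1569/32, so p_{Quill} = 52.3.
Then p_{Folio} = 39.625 + 0.25·52.3 = 52.7.
q_{Quill} = 205 − 4·52.3 + 2·52.7 = 101.2.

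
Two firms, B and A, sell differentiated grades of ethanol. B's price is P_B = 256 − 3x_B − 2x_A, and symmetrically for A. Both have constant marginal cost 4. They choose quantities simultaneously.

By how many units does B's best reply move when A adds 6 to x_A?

-2

Firm B's profit: π = x_B(256 − 3x_B − 2x_A) − 4x_B.
∂π/∂x_B = 252 − 6x_B − 2x_A = 0 ⇒ x_B = 42 − (1/3)x_A.
The reaction-function slope is −1/3, so a 6-unit rise in x_A moves x_B by −1/3 × 6 = −2. B's best response falls — the actions are strategic substitutes.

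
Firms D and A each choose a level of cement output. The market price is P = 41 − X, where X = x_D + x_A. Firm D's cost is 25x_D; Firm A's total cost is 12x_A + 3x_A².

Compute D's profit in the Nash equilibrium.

43.56

Firm D's profit: π = x_D(41 − (x_D + x_A)) − 25x_D.
∂π/∂x_D = 16 − 2x_D − x_A = 0, so x_D = 8 − 0.5x_A.
For A: ∂π/∂x_A = 29 − 8x_A − x_D = 0 ⇒ x_A = 3.625 − 0.125x_D.
Solving the two reaction functions simultaneously: (1 − (−0.5)(−0.125))x_D = 8 − 0.5·3.625, so 0.9375x_D = 6.1875 and x_D = 6.6.
Then x_A = 3.625 − 0.125·6.6 = 2.8.
Price P = 41 − 9.4 = 31.6.
D's profit: (31.6 − 25)·6.6 = 43.56.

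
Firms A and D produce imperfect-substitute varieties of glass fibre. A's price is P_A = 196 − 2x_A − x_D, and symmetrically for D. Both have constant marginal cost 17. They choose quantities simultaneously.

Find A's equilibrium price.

88.6

Firm A's profit: π = x_A(196 − 2x_A − x_D) − 17x_A.
∂π/∂x_A = 179 − 4x_A − x_D = 0 ⇒ x_A = 44.75 − 0.25x_D.
By symmetry x_D = x_A; substituting into the reaction function, 1.25x_A = 44.75 and x_A = 35.8.
P_A = 196 − 2·35.8 − 35.8 = 88.6.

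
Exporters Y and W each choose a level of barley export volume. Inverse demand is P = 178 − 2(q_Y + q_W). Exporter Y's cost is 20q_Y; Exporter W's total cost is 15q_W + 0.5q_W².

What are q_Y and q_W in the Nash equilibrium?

29, 21

Exporter Y's profit: π = q_Y(178 − 2(q_Y + q_W)) − 20q_Y.
∂π/∂q_Y = 158 − 4q_Y − 2q_W = 0, so q_Y = 39.5 − 0.5q_W.
For W: ∂π/∂q_W = 163 − 5q_W − 2q_Y = 0 ⇒ q_W = 32.6 − 0.4q_Y.
Substituting the second reaction function into the first: q_Y = 39.5 − 0.5(32.6 − 0.4q_Y), which gives 0.8q_Y = 23.2 ⇒ q_Y = 29.
Then q_W = 32.6 − 0.4·29 = 21.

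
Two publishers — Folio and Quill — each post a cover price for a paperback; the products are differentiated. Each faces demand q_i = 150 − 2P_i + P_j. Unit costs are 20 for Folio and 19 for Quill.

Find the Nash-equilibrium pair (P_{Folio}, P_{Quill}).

Folio's profit: π = (P_{Folio} − 20)(150 − 2P_{Folio} + P_{Quill}).
∂π/∂P_{Folio} = 190 − 4P_{Folio} + P_{Quill} = 0 ⇒ P_{Folio} = 47.5 + 0.25P_{Quill}.
Similarly P_{Quill} = 47 + 0.25P_{Folio}.
Solving the two reaction functions simultaneously: (1 − (0.25)(0.25))P_{Folio} = 47.5 + 0.25·47, so 0.9375P_{Folio} = 59.25 and P_{Folio} = 63.2.
Then P_{Quill} = 47 + 0.25·63.2 = 62.8.

63.2, 62.8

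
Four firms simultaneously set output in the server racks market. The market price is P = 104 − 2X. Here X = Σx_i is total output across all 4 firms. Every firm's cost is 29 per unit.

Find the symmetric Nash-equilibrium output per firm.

7.5

A representative firm's profit is π_i = x_i(104 − 2X) − 29x_i, with X = x_i + Σ_{j≠i} x_j.
First-order condition: 75 − 4x_i − 2Σ_{j≠i} x_j = 0.
With identical firms, set every x_j = x: then 75 − 4x − 6x = 0, i.e. x = 75/10 = 7.5.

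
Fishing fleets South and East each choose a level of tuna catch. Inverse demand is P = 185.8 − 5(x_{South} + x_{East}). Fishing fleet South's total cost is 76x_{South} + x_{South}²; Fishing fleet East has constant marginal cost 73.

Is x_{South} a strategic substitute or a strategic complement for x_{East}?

strategic substitutes

Fishing fleet South's profit: π = x_{South}(185.8 − 5(x_{South} + x_{East})) − 76x_{South} − x_{South}².
∂π/∂x_{South} = 109.8 − 12x_{South} − 5x_{East} = 0, so x_{South} = 9.15 − (5/12)x_{East}.
The best-response slope dx_{South}/dx_{East} = −5/12 < 0: the reaction function is downward-sloping, so the choices are strategic substitutes.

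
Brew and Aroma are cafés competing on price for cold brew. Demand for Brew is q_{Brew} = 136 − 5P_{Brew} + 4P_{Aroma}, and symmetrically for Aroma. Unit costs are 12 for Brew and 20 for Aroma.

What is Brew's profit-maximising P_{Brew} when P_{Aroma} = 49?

Brew's profit: π = (P_{Brew} − 12)(136 − 5P_{Brew} + 4P_{Aroma}).
∂π/∂P_{Brew} = 196 − 10P_{Brew} + 4P_{Aroma} = 0 ⇒ P_{Brew} = 19.6 + 0.4P_{Aroma}.
At P_{Aroma} = 49: P_{Brew} = 19.6 + 0.4·49 = 39.2.

39.2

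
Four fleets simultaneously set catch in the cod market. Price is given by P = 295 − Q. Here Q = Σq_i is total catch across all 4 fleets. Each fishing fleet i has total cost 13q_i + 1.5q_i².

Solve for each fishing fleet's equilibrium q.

35.25

A representative fishing fleet's profit is π_i = q_i(295 − Q) − 13q_i − 1.5q_i², with Q = q_i + Σ_{j≠i} q_j.
First-order condition: 282 − 5q_i − Σ_{j≠i} q_j = 0.
In a symmetric equilibrium every fishing fleet chooses the same q, so Σ_{j≠i} q_j = 3q. The condition becomes 282 − 8q = 0, giving q = 282/8 = 35.25.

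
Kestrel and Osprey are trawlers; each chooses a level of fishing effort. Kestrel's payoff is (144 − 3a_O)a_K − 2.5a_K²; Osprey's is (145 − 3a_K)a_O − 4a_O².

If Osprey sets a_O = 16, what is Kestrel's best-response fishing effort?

19.2

Expanding Kestrel's payoff: 144a_K − 3a_Oa_K − 2.5a_K².
∂π/∂a_K = 144 − 3a_O − 5a_K = 0, so a_K = 28.8 − 0.6a_O.
At a_O = 16: a_K = 28.8 − 0.6·16 = 19.2.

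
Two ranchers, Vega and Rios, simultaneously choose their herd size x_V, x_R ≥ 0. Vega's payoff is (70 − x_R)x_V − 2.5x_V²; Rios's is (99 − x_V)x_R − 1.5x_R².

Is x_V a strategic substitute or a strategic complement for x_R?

strategic substitutes

Expanding Vega's payoff: 70x_V − x_Rx_V − 2.5x_V².
∂π/∂x_V = 70 − x_R − 5x_V = 0, so x_V = 14 − 0.2x_R.
The best-response slope dx_V/dx_R = −0.2 < 0: the reaction function is downward-sloping, so the choices are strategic substitutes.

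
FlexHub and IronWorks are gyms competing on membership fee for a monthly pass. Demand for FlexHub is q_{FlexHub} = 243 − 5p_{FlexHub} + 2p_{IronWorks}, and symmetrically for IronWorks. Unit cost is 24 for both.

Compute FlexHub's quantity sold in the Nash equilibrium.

FlexHub's profit: π = (p_{FlexHub} − 24)(243 − 5p_{FlexHub} + 2p_{IronWorks}).
∂π/∂p_{FlexHub} = 363 − 10p_{FlexHub} + 2p_{IronWorks} = 0 ⇒ p_{FlexHub} = 36.3 + 0.2p_{IronWorks}.
By symmetry p_{IronWorks} = p_{FlexHub}; substituting into the reaction function, 0.8p_{FlexHub} = 36.3 and p_{FlexHub} = 45.375.
q_{FlexHub} = 243 − 5·45.375 + 2·45.375 = 106.875.

106.875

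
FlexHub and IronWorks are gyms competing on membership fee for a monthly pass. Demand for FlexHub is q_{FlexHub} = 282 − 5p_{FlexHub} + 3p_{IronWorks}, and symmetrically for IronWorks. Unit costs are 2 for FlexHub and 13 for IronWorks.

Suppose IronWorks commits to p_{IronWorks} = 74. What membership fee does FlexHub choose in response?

FlexHub's profit: π = (p_{FlexHub} − 2)(282 − 5p_{FlexHub} + 3p_{IronWorks}).
∂π/∂p_{FlexHub} = 292 − 10p_{FlexHub} + 3p_{IronWorks} = 0 ⇒ p_{FlexHub} = 29.2 + 0.3p_{IronWorks}.
At p_{IronWorks} = 74: p_{FlexHub} = 29.2 + 0.3·74 = 51.4.

51.4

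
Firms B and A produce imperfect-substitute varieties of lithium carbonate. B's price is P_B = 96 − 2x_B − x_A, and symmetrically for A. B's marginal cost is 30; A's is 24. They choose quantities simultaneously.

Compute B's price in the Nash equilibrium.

Firm B's profit: π = x_B(96 − 2x_B − x_A) − 30x_B.
∂π/∂x_B = 66 − 4x_B − x_A = 0 ⇒ x_B = 16.5 − 0.25x_A.
Similarly x_A = 18 − 0.25x_B.
Plugging x_A into B's best response: x_B = 16.5 − 0.25(18 − 0.25x_B) ⇒ 0.9375x_B = 12, so x_B = 12.8.
Then x_A = 18 − 0.25·12.8 = 14.8.
P_B = 96 − 2·12.8 − 14.8 = 55.6.

55.6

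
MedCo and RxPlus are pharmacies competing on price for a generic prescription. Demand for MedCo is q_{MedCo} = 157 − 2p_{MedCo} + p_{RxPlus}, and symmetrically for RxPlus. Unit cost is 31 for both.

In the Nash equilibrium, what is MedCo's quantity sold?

MedCo's profit: π = (p_{MedCo} − 31)(157 − 2p_{MedCo} + p_{RxPlus}).
∂π/∂p_{MedCo} = 219 − 4p_{MedCo} + p_{RxPlus} = 0 ⇒ p_{MedCo} = 54.75 + 0.25p_{RxPlus}.
The game is symmetric, so in equilibrium p_{RxPlus} = p_{MedCo}: the reaction function gives 0.75p_{MedCo} = 54.75, hence p_{MedCo} = 73.
q_{MedCo} = 157 − 2·73 + 73 = 84.

84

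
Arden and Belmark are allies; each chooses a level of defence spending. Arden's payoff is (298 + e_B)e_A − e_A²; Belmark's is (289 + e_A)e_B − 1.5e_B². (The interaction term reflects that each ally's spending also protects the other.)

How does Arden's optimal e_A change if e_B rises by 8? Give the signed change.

Expanding Arden's payoff: 298e_A + e_Be_A − e_A².
∂π/∂e_A = 298 + e_B − 2e_A = 0, so e_A = 149 + 0.5e_B.
The reaction-function slope is 0.5, so an 8-unit rise in e_B moves e_A by 0.5 × 8 = 4. Arden's best response rises — the actions are strategic complements.

4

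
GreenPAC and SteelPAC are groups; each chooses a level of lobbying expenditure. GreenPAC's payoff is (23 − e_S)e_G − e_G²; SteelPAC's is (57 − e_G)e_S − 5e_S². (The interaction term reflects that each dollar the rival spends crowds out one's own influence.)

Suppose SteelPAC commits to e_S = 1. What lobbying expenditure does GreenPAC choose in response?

11

Expanding GreenPAC's payoff: 23e_G − e_Se_G − e_G².
∂π/∂e_G = 23 − e_S − 2e_G = 0, so e_G = 11.5 − 0.5e_S.
At e_S = 1: e_G = 11.5 − 0.5·1 = 11.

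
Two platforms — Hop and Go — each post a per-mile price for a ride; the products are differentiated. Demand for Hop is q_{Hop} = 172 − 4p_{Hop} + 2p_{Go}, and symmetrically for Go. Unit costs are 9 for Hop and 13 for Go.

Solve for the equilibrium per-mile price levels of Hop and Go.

35.2, 36.8

Hop's profit: π = (p_{Hop} − 9)(172 − 4p_{Hop} + 2p_{Go}).
∂π/∂p_{Hop} = 208 − 8p_{Hop} + 2p_{Go} = 0 ⇒ p_{Hop} = 26 + 0.25p_{Go}.
Similarly p_{Go} = 28 + 0.25p_{Hop}.
Substituting the second reaction function into the first: p_{Hop} = 26 + 0.25(28 + 0.25p_{Hop}), which gives 0.9375p_{Hop} = 33 ⇒ p_{Hop} = 35.2.
Then p_{Go} = 28 + 0.25·35.2 = 36.8.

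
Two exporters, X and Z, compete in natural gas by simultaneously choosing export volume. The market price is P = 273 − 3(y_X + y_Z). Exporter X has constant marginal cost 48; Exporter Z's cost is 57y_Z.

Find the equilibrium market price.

Exporter X's profit: π = y_X(273 − 3(y_X + y_Z)) − 48y_X.
∂π/∂y_X = 225 − 6y_X − 3y_Z = 0, so y_X = 37.5 − 0.5y_Z.
By the same steps for Z: y_Z = 36 − 0.5y_X.
Substituting the second reaction function into the first: y_X = 37.5 − 0.5(36 − 0.5y_X), which gives 0.75y_X = 19.5 ⇒ y_X = 26.
Then y_Z = 36 − 0.5·26 = 23.
Equilibrium price: P = 273 − 3·49 = 126.

126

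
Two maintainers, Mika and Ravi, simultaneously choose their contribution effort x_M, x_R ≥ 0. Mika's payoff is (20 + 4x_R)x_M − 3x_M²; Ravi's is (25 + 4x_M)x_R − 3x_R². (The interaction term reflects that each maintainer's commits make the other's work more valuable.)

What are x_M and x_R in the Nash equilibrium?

Expanding Mika's payoff: 20x_M + 4x_Rx_M − 3x_M².
∂π/∂x_M = 20 + 4x_R − 6x_M = 0, so x_M = 10/3 + (2/3)x_R.
Likewise for Ravi: x_R = 25/6 + (2/3)x_M.
Plugging x_R into Mika's best response: x_M = 10/3 + (2/3)(25/6 + (2/3)x_M) ⇒ (5/9)x_M = 55/9, so x_M = 11.
Then x_R = 25/6 + (2/3)·11 = 11.5.

11, 11.5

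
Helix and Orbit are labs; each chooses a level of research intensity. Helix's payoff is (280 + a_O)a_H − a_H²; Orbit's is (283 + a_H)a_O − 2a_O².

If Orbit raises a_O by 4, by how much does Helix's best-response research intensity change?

Expanding Helix's payoff: 280a_H + a_Oa_H − a_H².
∂π/∂a_H = 280 + a_O − 2a_H = 0, so a_H = 140 + 0.5a_O.
The reaction-function slope is 0.5, so a 4-unit rise in a_O moves a_H by 0.5 × 4 = 2. Helix's best response rises — the actions are strategic complements.

2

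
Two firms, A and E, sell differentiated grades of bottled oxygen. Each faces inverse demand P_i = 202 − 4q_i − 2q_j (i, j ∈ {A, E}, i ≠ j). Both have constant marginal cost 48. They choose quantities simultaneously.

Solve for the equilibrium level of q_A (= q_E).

Firm A's profit: π = q_A(202 − 4q_A − 2q_E) − 48q_A.
∂π/∂q_A = 154 − 8q_A − 2q_E = 0 ⇒ q_A = 19.25 − 0.25q_E.
Setting q_A = q_E in the reaction function: q_A = 19.25 − 0.25q_A, so q_A = 19.25 / 1.25 = 15.4.

15.4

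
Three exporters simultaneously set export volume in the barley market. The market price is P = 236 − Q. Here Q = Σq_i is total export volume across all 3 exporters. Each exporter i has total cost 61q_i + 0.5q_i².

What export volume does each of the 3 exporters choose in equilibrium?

A representative exporter's profit is π_i = q_i(236 − Q) − 61q_i − 0.5q_i², with Q = q_i + Σ_{j≠i} q_j.
First-order condition: 175 − 3q_i − Σ_{j≠i} q_j = 0.
Imposing symmetry (q_j = q for all j) turns Σ_{j≠i} q_j into 2q, so 175 = 5q and q = 35.

35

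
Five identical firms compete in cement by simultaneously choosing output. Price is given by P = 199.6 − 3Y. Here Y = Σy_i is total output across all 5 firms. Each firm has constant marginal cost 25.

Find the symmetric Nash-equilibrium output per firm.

A representative firm's profit is π_i = y_i(199.6 − 3Y) − 25y_i, with Y = y_i + Σ_{j≠i} y_j.
First-order condition: 174.6 − 6y_i − 3Σ_{j≠i} y_j = 0.
With identical firms, set every y_j = y: then 174.6 − 6y − 12y = 0, i.e. y = 174.6/18 = 9.7.

9.7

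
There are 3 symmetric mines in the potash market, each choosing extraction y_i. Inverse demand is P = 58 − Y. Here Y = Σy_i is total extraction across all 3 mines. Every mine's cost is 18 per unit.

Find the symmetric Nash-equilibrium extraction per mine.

10

A representative mine's profit is π_i = y_i(58 − Y) − 18y_i, with Y = y_i + Σ_{j≠i} y_j.
First-order condition: 40 − 2y_i − Σ_{j≠i} y_j = 0.
In a symmetric equilibrium every mine chooses the same y, so Σ_{j≠i} y_j = 2y. The condition becomes 40 − 4y = 0, giving y = 40/4 = 10.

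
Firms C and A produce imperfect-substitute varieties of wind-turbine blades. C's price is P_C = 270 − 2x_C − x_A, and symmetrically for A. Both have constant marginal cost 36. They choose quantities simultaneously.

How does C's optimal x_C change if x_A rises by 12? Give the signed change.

-3

Firm C's profit: π = x_C(270 − 2x_C − x_A) − 36x_C.
∂π/∂x_C = 234 − 4x_C − x_A = 0 ⇒ x_C = 58.5 − 0.25x_A.
The reaction-function slope is −0.25, so a 12-unit rise in x_A moves x_C by −0.25 × 12 = −3. C's best response falls — the actions are strategic substitutes.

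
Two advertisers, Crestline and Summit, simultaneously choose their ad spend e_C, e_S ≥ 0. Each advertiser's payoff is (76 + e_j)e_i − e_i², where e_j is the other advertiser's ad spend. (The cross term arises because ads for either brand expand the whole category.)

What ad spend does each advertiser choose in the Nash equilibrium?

76

Crestline's payoff is (76 + e_S)e_C − e_C².
∂π/∂e_C = 76 + e_S − 2e_C = 0, so e_C = 38 + 0.5e_S.
The game is symmetric, so in equilibrium e_S = e_C: the reaction function gives 0.5e_C = 38, hence e_C = 76.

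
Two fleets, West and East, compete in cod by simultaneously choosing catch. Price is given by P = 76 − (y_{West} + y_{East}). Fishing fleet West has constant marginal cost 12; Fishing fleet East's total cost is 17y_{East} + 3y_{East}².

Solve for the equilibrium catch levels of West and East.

Fishing fleet West's profit: π = y_{West}(76 − (y_{West} + y_{East})) − 12y_{West}.
∂π/∂y_{West} = 64 − 2y_{West} − y_{East} = 0, so y_{West} = 32 − 0.5y_{East}.
For East: ∂π/∂y_{East} = 59 − 8y_{East} − y_{West} = 0 ⇒ y_{East} = 7.375 − 0.125y_{West}.
Solving the two reaction functions simultaneously: (1 − (−0.5)(−0.125))y_{West} = 32 − 0.5·7.375, so 0.9375y_{West} = 28.3125 and y_{West} = 30.2.
Then y_{East} = 7.375 − 0.125·30.2 = 3.6.

30.2, 3.6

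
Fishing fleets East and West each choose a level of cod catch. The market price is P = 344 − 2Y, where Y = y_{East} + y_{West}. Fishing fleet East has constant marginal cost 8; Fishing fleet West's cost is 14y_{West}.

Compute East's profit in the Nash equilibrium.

Fishing fleet East's profit: π = y_{East}(344 − 2(y_{East} + y_{West})) − 8y_{East}.
∂π/∂y_{East} = 336 − 4y_{East} − 2y_{West} = 0, so y_{East} = 84 − 0.5y_{West}.
By the same steps for West: y_{West} = 82.5 − 0.5y_{East}.
Plugging y_{West} into East's best response: y_{East} = 84 − 0.5(82.5 − 0.5y_{East}) ⇒ 0.75y_{East} = 42.75, so y_{East} = 57.
Then y_{West} = 82.5 − 0.5·57 = 54.
Price P = 344 − 2·111 = 122.
East's profit: (122 − 8)·57 = 6498.

6498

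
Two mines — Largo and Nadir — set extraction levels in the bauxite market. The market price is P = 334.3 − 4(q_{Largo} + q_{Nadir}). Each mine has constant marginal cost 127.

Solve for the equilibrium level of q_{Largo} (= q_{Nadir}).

17.275

Mine Largo's profit: π = q_{Largo}(334.3 − 4(q_{Largo} + q_{Nadir})) − 127q_{Largo}.
∂π/∂q_{Largo} = 207.3 − 8q_{Largo} − 4q_{Nadir} = 0, so q_{Largo} = 25.9125 − 0.5q_{Nadir}.
The game is symmetric, so in equilibrium q_{Nadir} = q_{Largo}: the reaction function gives 1.5q_{Largo} = 25.9125, hence q_{Largo} = 17.275.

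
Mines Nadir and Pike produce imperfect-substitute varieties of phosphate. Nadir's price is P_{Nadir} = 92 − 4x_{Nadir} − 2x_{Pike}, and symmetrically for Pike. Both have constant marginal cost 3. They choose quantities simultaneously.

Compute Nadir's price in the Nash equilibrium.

38.6

Mine Nadir's profit: π = x_{Nadir}(92 − 4x_{Nadir} − 2x_{Pike}) − 3x_{Nadir}.
∂π/∂x_{Nadir} = 89 − 8x_{Nadir} − 2x_{Pike} = 0 ⇒ x_{Nadir} = 11.125 − 0.25x_{Pike}.
The game is symmetric, so in equilibrium x_{Pike} = x_{Nadir}: the reaction function gives 1.25x_{Nadir} = 11.125, hence x_{Nadir} = 8.9.
P_{Nadir} = 92 − 4·8.9 − 2·8.9 = 38.6.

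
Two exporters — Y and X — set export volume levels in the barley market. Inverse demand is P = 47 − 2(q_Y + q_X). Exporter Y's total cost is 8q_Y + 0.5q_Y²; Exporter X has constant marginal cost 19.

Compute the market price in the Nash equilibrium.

Exporter Y's profit: π = q_Y(47 − 2(q_Y + q_X)) − 8q_Y − 0.5q_Y².
∂π/∂q_Y = 39 − 5q_Y − 2q_X = 0, so q_Y = 7.8 − 0.4q_X.
For X: ∂π/∂q_X = 28 − 4q_X − 2q_Y = 0 ⇒ q_X = 7 − 0.5q_Y.
Solving the two reaction functions simultaneously: (1 − (−0.4)(−0.5))q_Y = 7.8 − 0.4·7, so 0.8q_Y = 5 and q_Y = 6.25.
Then q_X = 7 − 0.5·6.25 = 3.875.
Equilibrium price: P = 47 − 2·10.125 = 26.75.

26.75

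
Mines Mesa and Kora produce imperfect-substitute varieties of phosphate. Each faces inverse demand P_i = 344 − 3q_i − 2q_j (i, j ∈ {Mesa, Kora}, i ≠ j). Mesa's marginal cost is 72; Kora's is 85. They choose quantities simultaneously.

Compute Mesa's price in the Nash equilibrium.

176.4375

Mine Mesa's profit: π = q_{Mesa}(344 − 3q_{Mesa} − 2q_{Kora}) − 72q_{Mesa}.
∂π/∂q_{Mesa} = 272 − 6q_{Mesa} − 2q_{Kora} = 0 ⇒ q_{Mesa} = 136/3 − (1/3)q_{Kora}.
Similarly q_{Kora} = 259/6 − (1/3)q_{Mesa}.
Plugging q_{Kora} into Mesa's best response: q_{Mesa} = 136/3 − (1/3)(259/6 − (1/3)q_{Mesa}) ⇒ (8/9)q_{Mesa} = 557/18, so q_{Mesa} = 34.8125.
Then q_{Kora} = 259/6 − (1/3)·34.8125 = 31.5625.
P_{Mesa} = 344 − 3·34.8125 − 2·31.5625 = 176.4375.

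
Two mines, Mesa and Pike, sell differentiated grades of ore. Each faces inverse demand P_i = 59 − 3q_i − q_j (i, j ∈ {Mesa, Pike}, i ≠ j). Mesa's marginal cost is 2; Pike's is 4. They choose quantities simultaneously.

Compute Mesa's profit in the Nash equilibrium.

201.72

Mine Mesa's profit: π = q_{Mesa}(59 − 3q_{Mesa} − q_{Pike}) − 2q_{Mesa}.
∂π/∂q_{Mesa} = 57 − 6q_{Mesa} − q_{Pike} = 0 ⇒ q_{Mesa} = 9.5 − (1/6)q_{Pike}.
Similarly q_{Pike} = 55/6 − (1/6)q_{Mesa}.
Substituting the second reaction function into the first: q_{Mesa} = 9.5 − (1/6)(55/6 − (1/6)q_{Mesa}), which gives (35/36)q_{Mesa} = 287/36 ⇒ q_{Mesa} = 8.2.
Then q_{Pike} = 55/6 − (1/6)·8.2 = 7.8.
P_{Mesa} = 59 − 3·8.2 − 7.8 = 26.6.
Profit = (26.6 − 2)·8.2 = 201.72.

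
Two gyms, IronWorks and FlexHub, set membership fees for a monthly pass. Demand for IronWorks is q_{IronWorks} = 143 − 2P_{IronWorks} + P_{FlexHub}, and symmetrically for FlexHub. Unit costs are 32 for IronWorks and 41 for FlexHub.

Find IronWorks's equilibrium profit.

IronWorks's profit: π = (P_{IronWorks} − 32)(143 − 2P_{IronWorks} + P_{FlexHub}).
∂π/∂P_{IronWorks} = 207 − 4P_{IronWorks} + P_{FlexHub} = 0 ⇒ P_{IronWorks} = 51.75 + 0.25P_{FlexHub}.
Similarly P_{FlexHub} = 56.25 + 0.25P_{IronWorks}.
Plugging P_{FlexHub} into IronWorks's best response: P_{IronWorks} = 51.75 + 0.25(56.25 + 0.25P_{IronWorks}) ⇒ 0.9375P_{IronWorks} = 65.8125, so P_{IronWorks} = 70.2.
Then P_{FlexHub} = 56.25 + 0.25·70.2 = 73.8.
q_{IronWorks} = 143 − 2·70.2 + 73.8 = 76.4.
Profit = (70.2 − 32)·76.4 = 2918.48.

2918.48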